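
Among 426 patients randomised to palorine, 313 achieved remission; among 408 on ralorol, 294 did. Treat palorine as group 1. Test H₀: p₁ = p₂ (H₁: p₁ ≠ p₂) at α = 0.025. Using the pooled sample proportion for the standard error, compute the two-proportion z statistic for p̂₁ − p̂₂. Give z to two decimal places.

z = 0.46

p̂₁ = 313/426 = 0.7347, p̂₂ = 294/408 = 0.7206.
Pooled p̂ = (313+294)/(426+408) = 607/834 = 0.7278.
SE = √(0.198099 × 0.0047984) = 0.0308.
z = (0.7347 − 0.7206)/0.0308 = 0.0141/0.0308 = 0.46.
p-value = 2·P(Z > 0.459) ≈ 0.6462; since p > α = 0.025, fail to reject H₀.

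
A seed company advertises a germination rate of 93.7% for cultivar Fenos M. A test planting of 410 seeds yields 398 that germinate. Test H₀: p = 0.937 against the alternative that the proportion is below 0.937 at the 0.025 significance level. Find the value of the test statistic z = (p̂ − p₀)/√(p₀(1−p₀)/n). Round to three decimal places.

p̂ = 398/410 = 0.97073.
Under H₀, SE = √(0.937·0.063/410) = √(0.000143978) = 0.01200.
z = (0.97073 − 0.937)/0.01200 = 0.03373/0.01200 = 2.811.
p-value = P(Z < 2.811) ≈ 0.9975, so at α = 0.025 we fail to reject H₀.

z = 2.811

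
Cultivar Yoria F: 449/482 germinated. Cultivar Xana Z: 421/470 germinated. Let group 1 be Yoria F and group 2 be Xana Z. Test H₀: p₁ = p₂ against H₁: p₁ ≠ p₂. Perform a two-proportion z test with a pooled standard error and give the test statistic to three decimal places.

p̂₁ = 449/482 ≈ 0.93154, p̂₂ = 421/470 ≈ 0.89574.
Pooled p̂ = (449+421)/(482+470) = 870/952 = 0.91387.
SE = √(p̂(1−p̂)(1/n₁+1/n₂)) = √(0.91387·0.08613·0.00420235) = √(0.000330789) = 0.01819.
z = (0.93154 − 0.89574)/0.01819 = 0.03580/0.01819 = 1.968.
Two-sided p-value ≈ 2·Φ(−1.968) = 0.0491.

z = 1.968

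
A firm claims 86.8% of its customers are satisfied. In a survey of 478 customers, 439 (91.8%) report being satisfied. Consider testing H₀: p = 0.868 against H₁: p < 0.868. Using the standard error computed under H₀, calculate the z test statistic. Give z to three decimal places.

p̂ = 439/478 ≈ 0.91841.
Under H₀, SE = √(0.868·0.132/478) = √(0.000239699) = 0.01548.
z = (0.91841 − 0.868)/0.01548 = 0.05041/0.01548 = 3.256.

z = 3.256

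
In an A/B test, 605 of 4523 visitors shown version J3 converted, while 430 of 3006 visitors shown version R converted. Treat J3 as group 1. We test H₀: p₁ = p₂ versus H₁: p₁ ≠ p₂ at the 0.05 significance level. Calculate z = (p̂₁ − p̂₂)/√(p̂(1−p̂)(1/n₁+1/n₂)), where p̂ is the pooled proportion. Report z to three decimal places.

p̂₁ = 605/4523 ≈ 0.133761, p̂₂ = 430/3006 ≈ 0.143047.
Pooled p̂ = (605+430)/(4523+3006) = 1035/7529 = 0.137468.
SE = √(0.118571 × 0.00055376) = 0.008103.
z = (0.133761 − 0.143047)/0.008103 = -0.009286/0.008103 = -1.146.
p-value = 2·P(Z > 1.146) ≈ 0.2518; since p > α = 0.05, fail to reject H₀.

z = -1.146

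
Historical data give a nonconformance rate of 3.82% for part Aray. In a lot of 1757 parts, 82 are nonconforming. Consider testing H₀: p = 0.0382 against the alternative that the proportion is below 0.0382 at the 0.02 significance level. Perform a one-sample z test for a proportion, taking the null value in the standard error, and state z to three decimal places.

z = 1.852

p̂ = 82/1757 = 0.046670.
Under H₀, SE = √(0.0382·0.9618/1757) = √(2.09111e-05) = 0.004573.
z = (0.046670 − 0.0382)/0.004573 = 0.008470/0.004573 = 1.852.
p-value = P(Z < 1.852) ≈ 0.9680. With α = 0.02, fail to reject H₀.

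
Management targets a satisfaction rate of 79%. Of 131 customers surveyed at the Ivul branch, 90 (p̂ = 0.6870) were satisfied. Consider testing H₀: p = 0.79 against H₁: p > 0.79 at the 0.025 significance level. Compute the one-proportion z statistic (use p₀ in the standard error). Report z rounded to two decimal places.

z = -2.89

p̂ = 90/131 = 0.6870.
Standard error under H₀: √(0.79×0.21/131) = 0.0356.
z = (0.6870 − 0.79)/0.0356 = -0.1030/0.0356 = -2.89.
p-value = P(Z > -2.894) ≈ 0.9981, so at α = 0.025 we fail to reject H₀.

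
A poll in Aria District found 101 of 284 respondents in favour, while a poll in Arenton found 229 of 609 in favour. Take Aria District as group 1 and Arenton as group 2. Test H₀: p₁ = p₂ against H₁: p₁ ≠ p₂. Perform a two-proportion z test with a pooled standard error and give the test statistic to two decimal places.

z = -0.59

p̂₁ = 101/284 = 0.3556, p̂₂ = 229/609 = 0.3760.
Pooled p̂ = (101+229)/(284+609) = 330/893 = 0.3695.
SE = √(p̂(1−p̂)(1/n₁+1/n₂)) = √(0.3695·0.6305·0.00516316) = √(0.00120292) = 0.0347.
z = (0.3556 − 0.3760)/0.0347 = -0.0204/0.0347 = -0.59.
Two-sided p-value ≈ 2·Φ(−0.588) = 0.5566.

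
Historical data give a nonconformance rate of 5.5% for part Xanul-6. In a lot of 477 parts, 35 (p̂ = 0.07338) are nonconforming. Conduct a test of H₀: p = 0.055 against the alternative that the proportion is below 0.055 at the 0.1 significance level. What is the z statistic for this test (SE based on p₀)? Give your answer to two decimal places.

z = 1.76

p̂ = 35/477 = 0.07338.
SE = √(p₀(1−p₀)/n) = √(0.051975/477) = 0.01044.
z = (0.07338 − 0.055)/0.01044 = 0.01838/0.01044 = 1.76.
p-value = P(Z < 1.760) ≈ 0.9608, so at α = 0.1 we fail to reject H₀.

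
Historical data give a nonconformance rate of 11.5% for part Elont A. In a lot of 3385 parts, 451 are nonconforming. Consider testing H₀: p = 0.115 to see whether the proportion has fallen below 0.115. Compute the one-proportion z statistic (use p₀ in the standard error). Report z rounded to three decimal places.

z = 3.326

p̂ = 451/3385 = 0.133235.
Standard error under H₀: √(0.115×0.885/3385) = 0.005483.
z = (0.133235 − 0.115)/0.005483 = 0.018235/0.005483 = 3.326.
p-value = P(Z < 3.326) ≈ 0.9996.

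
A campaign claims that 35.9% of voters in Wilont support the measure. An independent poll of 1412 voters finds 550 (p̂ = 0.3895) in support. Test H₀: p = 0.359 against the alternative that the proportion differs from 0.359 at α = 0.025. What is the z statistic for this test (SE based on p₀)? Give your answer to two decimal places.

p̂ = 550/1412 = 0.38952.
Standard error under H₀: √(0.359×0.641/1412) = 0.01277.
z = (0.38952 − 0.359)/0.01277 = 0.03052/0.01277 = 2.39.
p-value = 2·P(Z > 2.391) ≈ 0.0168. With α = 0.025, reject H₀.

z = 2.39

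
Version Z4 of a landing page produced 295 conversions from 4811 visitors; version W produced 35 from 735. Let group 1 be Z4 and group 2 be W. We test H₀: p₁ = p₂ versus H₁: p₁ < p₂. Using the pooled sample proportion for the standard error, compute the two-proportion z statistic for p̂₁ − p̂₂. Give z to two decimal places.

z = 1.46

p̂₁ = 295/4811 ≈ 0.0613, p̂₂ = 35/735 ≈ 0.0476.
Pooled p̂ = (295+35)/(4811+735) = 330/5546 = 0.0595.
SE = √(0.0559618 × 0.0015684) = 0.0094.
z = (0.0613 − 0.0476)/0.0094 = 0.0137/0.0094 = 1.46.
p-value = P(Z < 1.462) ≈ 0.9282.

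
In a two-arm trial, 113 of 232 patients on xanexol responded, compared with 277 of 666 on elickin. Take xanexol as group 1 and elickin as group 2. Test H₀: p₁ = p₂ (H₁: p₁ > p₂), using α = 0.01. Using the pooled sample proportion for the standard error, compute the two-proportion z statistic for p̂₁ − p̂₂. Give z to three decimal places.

p̂₁ = 113/232 = 0.48707, p̂₂ = 277/666 = 0.41592.
Pooled p̂ = (113+277)/(232+666) = 390/898 = 0.43430.
SE = √(0.245683 × 0.00581185) = 0.03779.
z = (0.48707 − 0.41592)/0.03779 = 0.07115/0.03779 = 1.883.
p-value = P(Z > 1.883) ≈ 0.0299; since p > α = 0.01, fail to reject H₀.

z = 1.883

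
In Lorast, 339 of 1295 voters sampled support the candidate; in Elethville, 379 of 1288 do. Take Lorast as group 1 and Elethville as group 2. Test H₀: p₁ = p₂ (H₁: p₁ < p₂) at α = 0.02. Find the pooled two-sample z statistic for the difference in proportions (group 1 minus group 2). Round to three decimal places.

p̂₁ = 339/1295 = 0.26178, p̂₂ = 379/1288 = 0.29425.
Pooled p̂ = (339+379)/(1295+1288) = 718/2583 = 0.27797.
SE = √(0.200703 × 0.0015486) = 0.01763.
z = (0.26178 − 0.29425)/0.01763 = -0.03247/0.01763 = -1.842.
p-value = P(Z < -1.842) ≈ 0.0327. With α = 0.02, fail to reject H₀.

z = -1.842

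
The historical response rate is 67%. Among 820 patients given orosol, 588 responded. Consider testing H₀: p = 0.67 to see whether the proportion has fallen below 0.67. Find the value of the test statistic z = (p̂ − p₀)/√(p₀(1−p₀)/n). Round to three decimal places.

p̂ = 588/820 ≈ 0.71707.
SE = √(p₀(1−p₀)/n) = √(0.2211/820) = 0.01642.
z = (0.71707 − 0.67)/0.01642 = 0.04707/0.01642 = 2.867.

z = 2.867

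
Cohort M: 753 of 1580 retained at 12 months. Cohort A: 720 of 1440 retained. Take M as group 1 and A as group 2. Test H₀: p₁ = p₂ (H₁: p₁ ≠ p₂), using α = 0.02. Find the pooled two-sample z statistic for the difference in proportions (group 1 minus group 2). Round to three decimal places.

p̂₁ = 753/1580 = 0.47658, p̂₂ = 720/1440 = 0.50000.
Pooled p̂ = (753+720)/(1580+1440) = 1473/3020 = 0.48775.
SE = √(0.24985 × 0.00132736) = 0.01821.
z = (0.47658 − 0.50000)/0.01821 = -0.02342/0.01821 = -1.286.
p-value = 2·P(Z > 1.286) ≈ 0.1985; since p > α = 0.02, fail to reject H₀.

z = -1.286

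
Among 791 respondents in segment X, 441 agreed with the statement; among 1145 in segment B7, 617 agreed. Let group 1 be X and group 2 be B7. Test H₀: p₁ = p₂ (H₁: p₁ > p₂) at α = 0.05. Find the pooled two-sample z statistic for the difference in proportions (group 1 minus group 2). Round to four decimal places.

p̂₁ = 441/791 ≈ 0.557522, p̂₂ = 617/1145 ≈ 0.538865.
Pooled p̂ = (441+617)/(791+1145) = 1058/1936 = 0.546488.
SE = √(0.247839 × 0.00213758) = 0.023017.
z = (0.557522 − 0.538865)/0.023017 = 0.018657/0.023017 = 0.8106.
p-value = P(Z > 0.811) ≈ 0.2088. With α = 0.05, fail to reject H₀.

z = 0.8106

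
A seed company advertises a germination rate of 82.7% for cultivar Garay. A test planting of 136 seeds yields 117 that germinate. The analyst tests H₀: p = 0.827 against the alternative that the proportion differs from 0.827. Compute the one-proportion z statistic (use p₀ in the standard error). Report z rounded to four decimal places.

z = 1.0265

p̂ = 117/136 ≈ 0.860294.
Under H₀, SE = √(0.827·0.173/136) = √(0.00105199) = 0.032434.
z = (0.860294 − 0.827)/0.032434 = 0.033294/0.032434 = 1.0265.
p-value = 2·P(Z > 1.027) ≈ 0.3047.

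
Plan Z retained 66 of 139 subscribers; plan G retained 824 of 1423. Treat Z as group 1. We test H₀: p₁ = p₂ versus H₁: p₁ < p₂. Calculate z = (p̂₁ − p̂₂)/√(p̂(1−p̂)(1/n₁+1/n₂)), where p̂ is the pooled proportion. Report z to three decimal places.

p̂₁ = 66/139 ≈ 0.47482, p̂₂ = 824/1423 ≈ 0.57906.
Pooled p̂ = (66+824)/(139+1423) = 890/1562 = 0.56978.
SE = √(0.24513 × 0.00789699) = 0.04400.
z = (0.47482 − 0.57906)/0.04400 = -0.10424/0.04400 = -2.369.
p-value = P(Z < -2.369) ≈ 0.0089.

z = -2.369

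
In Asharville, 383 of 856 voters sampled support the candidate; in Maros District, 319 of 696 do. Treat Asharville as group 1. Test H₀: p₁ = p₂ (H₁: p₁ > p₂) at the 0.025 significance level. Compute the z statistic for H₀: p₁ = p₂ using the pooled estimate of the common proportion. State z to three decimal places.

p̂₁ = 383/856 = 0.44743, p̂₂ = 319/696 = 0.45833.
Pooled p̂ = (383+319)/(856+696) = 702/1552 = 0.45232.
SE = √(0.247727 × 0.00260501) = 0.02540.
z = (0.44743 − 0.45833)/0.02540 = -0.01090/0.02540 = -0.429.
p-value = P(Z > -0.429) ≈ 0.6661, so at α = 0.025 we fail to reject H₀.

z = -0.429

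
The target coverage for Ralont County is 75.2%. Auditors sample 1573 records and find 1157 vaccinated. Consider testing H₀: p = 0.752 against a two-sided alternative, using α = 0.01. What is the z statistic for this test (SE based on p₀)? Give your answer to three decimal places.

z = -1.512

p̂ = 1157/1573 ≈ 0.735537.
Under H₀, SE = √(0.752·0.248/1573) = √(0.000118561) = 0.010889.
z = (0.735537 − 0.752)/0.010889 = -0.016463/0.010889 = -1.512.
Two-sided p-value ≈ 2·Φ(−1.512) = 0.1306, so at α = 0.01 we fail to reject H₀.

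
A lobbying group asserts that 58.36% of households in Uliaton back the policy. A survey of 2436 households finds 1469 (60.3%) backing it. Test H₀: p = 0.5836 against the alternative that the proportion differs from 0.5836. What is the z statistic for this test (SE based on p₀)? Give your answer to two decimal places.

p̂ = 1469/2436 ≈ 0.60304.
SE = √(p₀(1−p₀)/n) = √(0.24301/2436) = 0.00999.
z = (0.60304 − 0.5836)/0.00999 = 0.01944/0.00999 = 1.95.

z = 1.95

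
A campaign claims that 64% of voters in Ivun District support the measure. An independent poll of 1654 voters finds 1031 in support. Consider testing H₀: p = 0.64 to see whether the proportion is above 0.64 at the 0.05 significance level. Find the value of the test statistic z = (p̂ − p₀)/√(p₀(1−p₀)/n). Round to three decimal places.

z = -1.412

p̂ = 1031/1654 = 0.62334.
Under H₀, SE = √(0.64·0.36/1654) = √(0.000139299) = 0.01180.
z = (0.62334 − 0.64)/0.01180 = -0.01666/0.01180 = -1.412.
p-value = P(Z > -1.412) ≈ 0.9210; since p > α = 0.05, fail to reject H₀.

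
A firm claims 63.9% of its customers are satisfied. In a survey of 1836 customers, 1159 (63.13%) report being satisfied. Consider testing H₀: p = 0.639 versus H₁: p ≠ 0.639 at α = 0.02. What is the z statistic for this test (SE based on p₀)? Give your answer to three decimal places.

p̂ = 1159/1836 = 0.63126.
Standard error under H₀: √(0.639×0.361/1836) = 0.01121.
z = (0.63126 − 0.639)/0.01121 = -0.00774/0.01121 = -0.690.
p-value = 2·P(Z > 0.690) ≈ 0.4901. With α = 0.02, fail to reject H₀.

z = -0.690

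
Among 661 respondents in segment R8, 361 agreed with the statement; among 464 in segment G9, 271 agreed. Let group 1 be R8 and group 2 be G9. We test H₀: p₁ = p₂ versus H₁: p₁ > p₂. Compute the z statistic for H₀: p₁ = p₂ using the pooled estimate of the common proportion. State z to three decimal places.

z = -1.262

p̂₁ = 361/661 = 0.54614, p̂₂ = 271/464 = 0.58405.
Pooled p̂ = (361+271)/(661+464) = 632/1125 = 0.56178.
SE = √(0.246184 × 0.00366803) = 0.03005.
z = (0.54614 − 0.58405)/0.03005 = -0.03791/0.03005 = -1.262.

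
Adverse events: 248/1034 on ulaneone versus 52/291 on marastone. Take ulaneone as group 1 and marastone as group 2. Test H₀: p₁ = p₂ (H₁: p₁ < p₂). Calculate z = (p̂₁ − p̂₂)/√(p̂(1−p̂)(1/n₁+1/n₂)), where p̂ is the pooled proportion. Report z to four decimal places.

p̂₁ = 248/1034 ≈ 0.239845, p̂₂ = 52/291 ≈ 0.178694.
Pooled p̂ = (248+52)/(1034+291) = 300/1325 = 0.226415.
SE = √(p̂(1−p̂)(1/n₁+1/n₂)) = √(0.226415·0.773585·0.00440354) = √(0.000771286) = 0.027772.
z = (0.239845 − 0.178694)/0.027772 = 0.061151/0.027772 = 2.2019.
p-value = P(Z < 2.202) ≈ 0.9862.

z = 2.2019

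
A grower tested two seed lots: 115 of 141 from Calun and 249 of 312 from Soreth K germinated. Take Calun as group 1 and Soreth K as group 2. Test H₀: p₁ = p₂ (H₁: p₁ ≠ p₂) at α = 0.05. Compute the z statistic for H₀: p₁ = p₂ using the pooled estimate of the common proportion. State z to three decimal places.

z = 0.435

p̂₁ = 115/141 ≈ 0.81560, p̂₂ = 249/312 ≈ 0.79808.
Pooled p̂ = (115+249)/(141+312) = 364/453 = 0.80353.
SE = √(p̂(1−p̂)(1/n₁+1/n₂)) = √(0.80353·0.19647·0.0102973) = √(0.00162562) = 0.04032.
z = (0.81560 − 0.79808)/0.04032 = 0.01752/0.04032 = 0.435.
p-value = 2·P(Z > 0.435) ≈ 0.6638; since p > α = 0.05, fail to reject H₀.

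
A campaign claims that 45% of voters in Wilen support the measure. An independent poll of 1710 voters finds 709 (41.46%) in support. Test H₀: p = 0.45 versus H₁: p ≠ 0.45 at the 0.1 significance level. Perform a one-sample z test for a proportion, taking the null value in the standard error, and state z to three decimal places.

z = -2.941

p̂ = 709/1710 = 0.41462.
Standard error under H₀: √(0.45×0.55/1710) = 0.01203.
z = (0.41462 − 0.45)/0.01203 = -0.03538/0.01203 = -2.941.
Two-sided p-value ≈ 2·Φ(−2.941) = 0.0033, so at α = 0.1 we reject H₀.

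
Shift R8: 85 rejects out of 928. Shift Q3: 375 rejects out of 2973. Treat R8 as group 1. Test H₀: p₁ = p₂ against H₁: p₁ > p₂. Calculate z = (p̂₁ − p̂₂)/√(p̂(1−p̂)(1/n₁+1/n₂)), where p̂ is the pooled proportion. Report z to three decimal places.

z = -2.848

p̂₁ = 85/928 ≈ 0.09159, p̂₂ = 375/2973 ≈ 0.12614.
Pooled p̂ = (85+375)/(928+2973) = 460/3901 = 0.11792.
SE = √(p̂(1−p̂)(1/n₁+1/n₂)) = √(0.11792·0.88208·0.00141395) = √(0.00014707) = 0.01213.
z = (0.09159 − 0.12614)/0.01213 = -0.03455/0.01213 = -2.848.
p-value = P(Z > -2.848) ≈ 0.9978.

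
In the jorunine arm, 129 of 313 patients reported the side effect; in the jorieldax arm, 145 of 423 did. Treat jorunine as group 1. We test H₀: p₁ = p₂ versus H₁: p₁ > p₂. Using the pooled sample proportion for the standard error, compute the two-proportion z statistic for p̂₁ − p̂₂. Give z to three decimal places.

p̂₁ = 129/313 = 0.41214, p̂₂ = 145/423 = 0.34279.
Pooled p̂ = (129+145)/(313+423) = 274/736 = 0.37228.
SE = √(p̂(1−p̂)(1/n₁+1/n₂)) = √(0.37228·0.62772·0.00555895) = √(0.00129906) = 0.03604.
z = (0.41214 − 0.34279)/0.03604 = 0.06935/0.03604 = 1.924.

z = 1.924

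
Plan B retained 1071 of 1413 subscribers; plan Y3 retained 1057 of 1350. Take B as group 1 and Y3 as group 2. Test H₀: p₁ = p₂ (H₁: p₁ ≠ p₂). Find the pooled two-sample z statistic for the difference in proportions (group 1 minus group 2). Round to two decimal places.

p̂₁ = 1071/1413 = 0.7580, p̂₂ = 1057/1350 = 0.7830.
Pooled p̂ = (1071+1057)/(1413+1350) = 2128/2763 = 0.7702.
SE = √(p̂(1−p̂)(1/n₁+1/n₂)) = √(0.7702·0.2298·0.00144845) = √(0.000256383) = 0.0160.
z = (0.7580 − 0.7830)/0.0160 = -0.0250/0.0160 = -1.56.
p-value = 2·P(Z > 1.561) ≈ 0.1184.

z = -1.56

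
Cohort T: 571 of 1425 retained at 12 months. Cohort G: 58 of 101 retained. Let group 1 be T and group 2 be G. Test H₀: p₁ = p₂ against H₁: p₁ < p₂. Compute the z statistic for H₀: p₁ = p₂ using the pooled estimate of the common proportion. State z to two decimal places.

p̂₁ = 571/1425 = 0.4007, p̂₂ = 58/101 = 0.5743.
Pooled p̂ = (571+58)/(1425+101) = 629/1526 = 0.4122.
SE = √(0.242289 × 0.0106027) = 0.0507.
z = (0.4007 − 0.5743)/0.0507 = -0.1736/0.0507 = -3.42.

z = -3.42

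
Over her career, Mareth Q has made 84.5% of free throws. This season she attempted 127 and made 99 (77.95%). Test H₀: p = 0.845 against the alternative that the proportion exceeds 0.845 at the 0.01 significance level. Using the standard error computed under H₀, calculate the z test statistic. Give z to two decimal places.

p̂ = 99/127 ≈ 0.7795.
Under H₀, SE = √(0.845·0.155/127) = √(0.0010313) = 0.0321.
z = (0.7795 − 0.845)/0.0321 = -0.0655/0.0321 = -2.04.
p-value = P(Z > -2.039) ≈ 0.9793; since p > α = 0.01, fail to reject H₀.

z = -2.04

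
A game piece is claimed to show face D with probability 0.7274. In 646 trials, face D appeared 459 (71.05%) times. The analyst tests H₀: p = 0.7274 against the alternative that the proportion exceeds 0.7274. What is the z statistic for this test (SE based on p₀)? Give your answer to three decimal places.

p̂ = 459/646 = 0.71053.
Under H₀, SE = √(0.7274·0.2726/646) = √(0.000306949) = 0.01752.
z = (0.71053 − 0.7274)/0.01752 = -0.01687/0.01752 = -0.963.

z = -0.963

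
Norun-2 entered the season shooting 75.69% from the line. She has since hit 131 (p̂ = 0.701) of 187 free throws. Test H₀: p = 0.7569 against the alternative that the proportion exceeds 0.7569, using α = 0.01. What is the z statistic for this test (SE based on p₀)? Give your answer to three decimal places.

z = -1.797

p̂ = 131/187 = 0.70053.
Under H₀, SE = √(0.7569·0.2431/187) = √(0.00098397) = 0.03137.
z = (0.70053 − 0.7569)/0.03137 = -0.05637/0.03137 = -1.797.
p-value = P(Z > -1.797) ≈ 0.9638. With α = 0.01, fail to reject H₀.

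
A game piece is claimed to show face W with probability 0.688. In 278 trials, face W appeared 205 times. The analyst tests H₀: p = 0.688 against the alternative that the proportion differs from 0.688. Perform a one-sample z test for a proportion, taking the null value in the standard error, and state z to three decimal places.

p̂ = 205/278 = 0.73741.
Standard error under H₀: √(0.688×0.312/278) = 0.02779.
z = (0.73741 − 0.688)/0.02779 = 0.04941/0.02779 = 1.778.
Two-sided p-value ≈ 2·Φ(−1.778) = 0.0754.

z = 1.778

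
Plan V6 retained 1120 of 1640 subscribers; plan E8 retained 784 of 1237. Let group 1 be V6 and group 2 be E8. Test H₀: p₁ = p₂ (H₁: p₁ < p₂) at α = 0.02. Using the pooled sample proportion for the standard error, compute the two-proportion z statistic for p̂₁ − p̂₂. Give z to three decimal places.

p̂₁ = 1120/1640 ≈ 0.68293, p̂₂ = 784/1237 ≈ 0.63379.
Pooled p̂ = (1120+784)/(1640+1237) = 1904/2877 = 0.66180.
SE = √(p̂(1−p̂)(1/n₁+1/n₂)) = √(0.66180·0.33820·0.00141816) = √(0.000317414) = 0.01782.
z = (0.68293 − 0.63379)/0.01782 = 0.04914/0.01782 = 2.758.
p-value = P(Z < 2.758) ≈ 0.9971. With α = 0.02, fail to reject H₀.

z = 2.758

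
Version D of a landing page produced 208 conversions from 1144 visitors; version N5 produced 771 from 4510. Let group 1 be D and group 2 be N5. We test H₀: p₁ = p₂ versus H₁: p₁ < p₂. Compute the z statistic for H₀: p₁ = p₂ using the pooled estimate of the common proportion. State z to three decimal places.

z = 0.867

p̂₁ = 208/1144 ≈ 0.181818, p̂₂ = 771/4510 ≈ 0.170953.
Pooled p̂ = (208+771)/(1144+4510) = 979/5654 = 0.173152.
SE = √(0.14317 × 0.00109586) = 0.012526.
z = (0.181818 − 0.170953)/0.012526 = 0.010865/0.012526 = 0.867.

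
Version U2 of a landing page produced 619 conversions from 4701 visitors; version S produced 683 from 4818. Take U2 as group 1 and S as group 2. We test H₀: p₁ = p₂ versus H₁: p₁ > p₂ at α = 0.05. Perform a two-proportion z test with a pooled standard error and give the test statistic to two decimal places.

p̂₁ = 619/4701 = 0.13167, p̂₂ = 683/4818 = 0.14176.
Pooled p̂ = (619+683)/(4701+4818) = 1302/9519 = 0.13678.
SE = √(p̂(1−p̂)(1/n₁+1/n₂)) = √(0.13678·0.86322·0.000420276) = √(4.96222e-05) = 0.00704.
z = (0.13167 − 0.14176)/0.00704 = -0.01009/0.00704 = -1.43.
p-value = P(Z > -1.432) ≈ 0.9239, so at α = 0.05 we fail to reject H₀.

z = -1.43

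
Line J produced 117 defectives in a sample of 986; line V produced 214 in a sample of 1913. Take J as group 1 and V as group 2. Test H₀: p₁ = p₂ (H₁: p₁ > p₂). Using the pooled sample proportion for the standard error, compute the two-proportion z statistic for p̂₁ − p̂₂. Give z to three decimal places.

p̂₁ = 117/986 = 0.11866, p̂₂ = 214/1913 = 0.11187.
Pooled p̂ = (117+214)/(986+1913) = 331/2899 = 0.11418.
SE = √(0.101141 × 0.00153694) = 0.01247.
z = (0.11866 − 0.11187)/0.01247 = 0.00679/0.01247 = 0.545.

z = 0.545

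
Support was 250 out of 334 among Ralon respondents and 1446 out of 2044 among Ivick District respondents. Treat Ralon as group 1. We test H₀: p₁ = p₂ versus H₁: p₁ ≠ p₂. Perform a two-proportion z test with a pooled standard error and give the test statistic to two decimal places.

p̂₁ = 250/334 ≈ 0.7485, p̂₂ = 1446/2044 ≈ 0.7074.
Pooled p̂ = (250+1446)/(334+2044) = 1696/2378 = 0.7132.
SE = √(p̂(1−p̂)(1/n₁+1/n₂)) = √(0.7132·0.2868·0.00348325) = √(0.000712477) = 0.0267.
z = (0.7485 − 0.7074)/0.0267 = 0.0411/0.0267 = 1.54.

z = 1.54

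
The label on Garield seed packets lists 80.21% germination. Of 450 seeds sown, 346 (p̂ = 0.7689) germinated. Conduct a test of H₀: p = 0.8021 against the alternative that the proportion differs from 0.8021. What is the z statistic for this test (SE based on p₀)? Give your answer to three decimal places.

z = -1.768

p̂ = 346/450 ≈ 0.76889.
Standard error under H₀: √(0.8021×0.1979/450) = 0.01878.
z = (0.76889 − 0.8021)/0.01878 = -0.03321/0.01878 = -1.768.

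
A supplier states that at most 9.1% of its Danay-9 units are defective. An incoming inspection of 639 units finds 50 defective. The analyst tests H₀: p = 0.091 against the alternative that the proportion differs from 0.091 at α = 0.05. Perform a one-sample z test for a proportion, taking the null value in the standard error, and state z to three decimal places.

z = -1.121

p̂ = 50/639 ≈ 0.078247.
Under H₀, SE = √(0.091·0.909/639) = √(0.000129451) = 0.011378.
z = (0.078247 − 0.091)/0.011378 = -0.012753/0.011378 = -1.121.
Two-sided p-value ≈ 2·Φ(−1.121) = 0.2623, so at α = 0.05 we fail to reject H₀.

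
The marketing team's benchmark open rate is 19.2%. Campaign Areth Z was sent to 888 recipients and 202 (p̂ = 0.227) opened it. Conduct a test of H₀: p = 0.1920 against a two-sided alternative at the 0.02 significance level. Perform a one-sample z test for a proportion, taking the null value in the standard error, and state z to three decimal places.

z = 2.684

p̂ = 202/888 = 0.22748.
Standard error under H₀: √(0.192×0.808/888) = 0.01322.
z = (0.22748 − 0.192)/0.01322 = 0.03548/0.01322 = 2.684.
p-value = 2·P(Z > 2.684) ≈ 0.0073; since p < α = 0.02, reject H₀.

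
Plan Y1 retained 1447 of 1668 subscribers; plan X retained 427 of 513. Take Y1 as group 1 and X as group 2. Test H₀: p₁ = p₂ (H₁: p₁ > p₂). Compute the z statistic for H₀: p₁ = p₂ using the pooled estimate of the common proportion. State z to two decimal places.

z = 2.00

p̂₁ = 1447/1668 = 0.86751, p̂₂ = 427/513 = 0.83236.
Pooled p̂ = (1447+427)/(1668+513) = 1874/2181 = 0.85924.
SE = √(p̂(1−p̂)(1/n₁+1/n₂)) = √(0.85924·0.14076·0.00254884) = √(0.000308275) = 0.01756.
z = (0.86751 − 0.83236)/0.01756 = 0.03515/0.01756 = 2.00.
p-value = P(Z > 2.002) ≈ 0.0227.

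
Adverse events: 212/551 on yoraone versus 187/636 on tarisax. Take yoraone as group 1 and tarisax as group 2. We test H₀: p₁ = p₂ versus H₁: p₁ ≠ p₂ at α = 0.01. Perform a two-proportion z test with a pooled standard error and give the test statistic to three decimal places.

z = 3.300

p̂₁ = 212/551 ≈ 0.38475, p̂₂ = 187/636 ≈ 0.29403.
Pooled p̂ = (212+187)/(551+636) = 399/1187 = 0.33614.
SE = √(p̂(1−p̂)(1/n₁+1/n₂)) = √(0.33614·0.66386·0.00338721) = √(0.000755857) = 0.02749.
z = (0.38475 − 0.29403)/0.02749 = 0.09072/0.02749 = 3.300.
Two-sided p-value ≈ 2·Φ(−3.300) = 0.0010; since p < α = 0.01, reject H₀.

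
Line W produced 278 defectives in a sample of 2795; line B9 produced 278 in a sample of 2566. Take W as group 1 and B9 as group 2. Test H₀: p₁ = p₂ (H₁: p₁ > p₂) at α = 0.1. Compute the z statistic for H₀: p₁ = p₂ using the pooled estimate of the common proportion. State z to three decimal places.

p̂₁ = 278/2795 = 0.09946, p̂₂ = 278/2566 = 0.10834.
Pooled p̂ = (278+278)/(2795+2566) = 556/5361 = 0.10371.
SE = √(p̂(1−p̂)(1/n₁+1/n₂)) = √(0.10371·0.89629·0.000747493) = √(6.94839e-05) = 0.00834.
z = (0.09946 − 0.10834)/0.00834 = -0.00888/0.00834 = -1.065.
p-value = P(Z > -1.065) ≈ 0.8565; since p > α = 0.1, fail to reject H₀.

z = -1.065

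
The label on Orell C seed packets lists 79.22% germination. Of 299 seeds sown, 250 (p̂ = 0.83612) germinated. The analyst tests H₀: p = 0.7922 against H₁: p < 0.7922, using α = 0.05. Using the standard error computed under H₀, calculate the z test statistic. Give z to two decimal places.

z = 1.87

p̂ = 250/299 = 0.8361.
Standard error under H₀: √(0.7922×0.2078/299) = 0.0235.
z = (0.8361 − 0.7922)/0.0235 = 0.0439/0.0235 = 1.87.
p-value = P(Z < 1.872) ≈ 0.9694, so at α = 0.05 we fail to reject H₀.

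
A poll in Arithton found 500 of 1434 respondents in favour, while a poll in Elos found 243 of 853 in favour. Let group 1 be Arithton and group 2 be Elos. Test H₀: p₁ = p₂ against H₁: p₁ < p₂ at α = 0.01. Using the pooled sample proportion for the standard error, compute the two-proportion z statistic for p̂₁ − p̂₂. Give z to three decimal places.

z = 3.150

p̂₁ = 500/1434 ≈ 0.348675, p̂₂ = 243/853 ≈ 0.284877.
Pooled p̂ = (500+243)/(1434+853) = 743/2287 = 0.324880.
SE = √(p̂(1−p̂)(1/n₁+1/n₂)) = √(0.324880·0.675120·0.00186968) = √(0.000410083) = 0.020251.
z = (0.348675 − 0.284877)/0.020251 = 0.063798/0.020251 = 3.150.
p-value = P(Z < 3.150) ≈ 0.9992, so at α = 0.01 we fail to reject H₀.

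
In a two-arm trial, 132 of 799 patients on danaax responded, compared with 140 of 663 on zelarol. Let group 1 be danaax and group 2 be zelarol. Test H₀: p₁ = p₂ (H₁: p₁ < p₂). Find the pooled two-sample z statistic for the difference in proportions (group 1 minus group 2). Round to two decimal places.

z = -2.25

p̂₁ = 132/799 ≈ 0.1652, p̂₂ = 140/663 ≈ 0.2112.
Pooled p̂ = (132+140)/(799+663) = 272/1462 = 0.1860.
SE = √(p̂(1−p̂)(1/n₁+1/n₂)) = √(0.1860·0.8140·0.00275986) = √(0.000417934) = 0.0204.
z = (0.1652 − 0.2112)/0.0204 = -0.0460/0.0204 = -2.25.
p-value = P(Z < -2.248) ≈ 0.0123.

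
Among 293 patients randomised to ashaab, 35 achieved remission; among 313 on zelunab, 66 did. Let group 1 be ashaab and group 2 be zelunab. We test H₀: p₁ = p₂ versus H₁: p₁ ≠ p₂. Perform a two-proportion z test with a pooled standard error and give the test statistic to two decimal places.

z = -3.02

p̂₁ = 35/293 ≈ 0.1195, p̂₂ = 66/313 ≈ 0.2109.
Pooled p̂ = (35+66)/(293+313) = 101/606 = 0.1667.
SE = √(p̂(1−p̂)(1/n₁+1/n₂)) = √(0.1667·0.8333·0.00660786) = √(0.000917758) = 0.0303.
z = (0.1195 − 0.2109)/0.0303 = -0.0914/0.0303 = -3.02.
p-value = 2·P(Z > 3.017) ≈ 0.0026.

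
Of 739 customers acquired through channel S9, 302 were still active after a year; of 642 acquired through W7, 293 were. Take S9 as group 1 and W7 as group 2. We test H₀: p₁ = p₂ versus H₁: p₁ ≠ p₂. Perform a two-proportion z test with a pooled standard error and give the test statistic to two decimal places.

z = -1.79

p̂₁ = 302/739 = 0.4087, p̂₂ = 293/642 = 0.4564.
Pooled p̂ = (302+293)/(739+642) = 595/1381 = 0.4308.
SE = √(0.245218 × 0.00291081) = 0.0267.
z = (0.4087 − 0.4564)/0.0267 = -0.0477/0.0267 = -1.79.
Two-sided p-value ≈ 2·Φ(−1.786) = 0.0740.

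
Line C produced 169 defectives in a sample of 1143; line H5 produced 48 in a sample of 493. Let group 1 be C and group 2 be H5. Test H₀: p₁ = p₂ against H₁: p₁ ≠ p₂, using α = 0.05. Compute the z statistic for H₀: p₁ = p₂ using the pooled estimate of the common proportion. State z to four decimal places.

z = 2.7628

p̂₁ = 169/1143 = 0.1478565, p̂₂ = 48/493 = 0.0973631.
Pooled p̂ = (169+48)/(1143+493) = 217/1636 = 0.1326406.
SE = √(0.115047 × 0.00290329) = 0.0182761.
z = (0.1478565 − 0.0973631)/0.0182761 = 0.0504934/0.0182761 = 2.7628.
p-value = 2·P(Z > 2.763) ≈ 0.0057. With α = 0.05, reject H₀.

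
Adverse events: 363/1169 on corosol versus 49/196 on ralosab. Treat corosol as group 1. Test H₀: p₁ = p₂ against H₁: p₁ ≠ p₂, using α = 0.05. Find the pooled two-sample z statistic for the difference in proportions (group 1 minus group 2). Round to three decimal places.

z = 1.708

p̂₁ = 363/1169 ≈ 0.31052, p̂₂ = 49/196 ≈ 0.25000.
Pooled p̂ = (363+49)/(1169+196) = 412/1365 = 0.30183.
SE = √(p̂(1−p̂)(1/n₁+1/n₂)) = √(0.30183·0.69817·0.00595747) = √(0.00125541) = 0.03543.
z = (0.31052 − 0.25000)/0.03543 = 0.06052/0.03543 = 1.708.
p-value = 2·P(Z > 1.708) ≈ 0.0876; since p > α = 0.05, fail to reject H₀.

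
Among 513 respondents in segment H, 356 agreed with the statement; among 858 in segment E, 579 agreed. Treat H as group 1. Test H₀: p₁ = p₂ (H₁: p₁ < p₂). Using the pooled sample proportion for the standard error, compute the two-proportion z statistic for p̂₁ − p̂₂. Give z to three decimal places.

z = 0.736

p̂₁ = 356/513 = 0.69396, p̂₂ = 579/858 = 0.67483.
Pooled p̂ = (356+579)/(513+858) = 935/1371 = 0.68198.
SE = √(0.216882 × 0.00311482) = 0.02599.
z = (0.69396 − 0.67483)/0.02599 = 0.01913/0.02599 = 0.736.
p-value = P(Z < 0.736) ≈ 0.7692.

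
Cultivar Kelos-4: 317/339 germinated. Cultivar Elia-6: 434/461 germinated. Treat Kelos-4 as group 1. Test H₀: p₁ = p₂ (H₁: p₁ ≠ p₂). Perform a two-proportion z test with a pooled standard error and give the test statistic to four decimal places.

p̂₁ = 317/339 ≈ 0.935103, p̂₂ = 434/461 ≈ 0.941432.
Pooled p̂ = (317+434)/(339+461) = 751/800 = 0.938750.
SE = √(0.0574984 × 0.00511905) = 0.017156.
z = (0.935103 − 0.941432)/0.017156 = -0.006329/0.017156 = -0.3689.

z = -0.3689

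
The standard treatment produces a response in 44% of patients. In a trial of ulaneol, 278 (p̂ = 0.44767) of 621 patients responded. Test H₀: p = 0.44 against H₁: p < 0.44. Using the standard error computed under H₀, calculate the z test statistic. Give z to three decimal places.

z = 0.385

p̂ = 278/621 = 0.44767.
SE = √(p₀(1−p₀)/n) = √(0.2464/621) = 0.01992.
z = (0.44767 − 0.44)/0.01992 = 0.00767/0.01992 = 0.385.
p-value = P(Z < 0.385) ≈ 0.6498.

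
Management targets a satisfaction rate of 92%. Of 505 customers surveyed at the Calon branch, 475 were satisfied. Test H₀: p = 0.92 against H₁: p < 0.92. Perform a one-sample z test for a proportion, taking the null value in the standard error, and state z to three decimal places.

z = 1.706

p̂ = 475/505 = 0.94059.
Standard error under H₀: √(0.92×0.08/505) = 0.01207.
z = (0.94059 − 0.92)/0.01207 = 0.02059/0.01207 = 1.706.
p-value = P(Z < 1.706) ≈ 0.9560.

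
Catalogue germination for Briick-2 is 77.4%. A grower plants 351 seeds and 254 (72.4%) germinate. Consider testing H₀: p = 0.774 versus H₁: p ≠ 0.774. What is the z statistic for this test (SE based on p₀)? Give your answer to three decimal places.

z = -2.256

p̂ = 254/351 = 0.72365.
Standard error under H₀: √(0.774×0.226/351) = 0.02232.
z = (0.72365 − 0.774)/0.02232 = -0.05035/0.02232 = -2.256.
Two-sided p-value ≈ 2·Φ(−2.256) = 0.0241.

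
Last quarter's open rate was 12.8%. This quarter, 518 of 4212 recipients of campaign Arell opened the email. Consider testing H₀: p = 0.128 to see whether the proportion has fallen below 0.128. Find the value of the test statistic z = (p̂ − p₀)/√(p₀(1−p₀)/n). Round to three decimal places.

z = -0.975

p̂ = 518/4212 ≈ 0.12298.
Standard error under H₀: √(0.128×0.872/4212) = 0.00515.
z = (0.12298 − 0.128)/0.00515 = -0.00502/0.00515 = -0.975.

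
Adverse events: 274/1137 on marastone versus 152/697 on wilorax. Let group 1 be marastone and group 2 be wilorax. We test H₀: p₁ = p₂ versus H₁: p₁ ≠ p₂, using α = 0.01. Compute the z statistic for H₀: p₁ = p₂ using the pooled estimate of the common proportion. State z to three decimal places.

z = 1.128

p̂₁ = 274/1137 = 0.24099, p̂₂ = 152/697 = 0.21808.
Pooled p̂ = (274+152)/(1137+697) = 426/1834 = 0.23228.
SE = √(0.178326 × 0.00231423) = 0.02031.
z = (0.24099 − 0.21808)/0.02031 = 0.02291/0.02031 = 1.128.
Two-sided p-value ≈ 2·Φ(−1.128) = 0.2595, so at α = 0.01 we fail to reject H₀.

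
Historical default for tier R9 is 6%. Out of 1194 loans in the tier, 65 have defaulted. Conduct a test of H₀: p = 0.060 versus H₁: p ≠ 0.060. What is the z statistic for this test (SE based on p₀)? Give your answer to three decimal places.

p̂ = 65/1194 ≈ 0.05444.
Under H₀, SE = √(0.06·0.94/1194) = √(4.72362e-05) = 0.00687.
z = (0.05444 − 0.06)/0.00687 = -0.00556/0.00687 = -0.809.

z = -0.809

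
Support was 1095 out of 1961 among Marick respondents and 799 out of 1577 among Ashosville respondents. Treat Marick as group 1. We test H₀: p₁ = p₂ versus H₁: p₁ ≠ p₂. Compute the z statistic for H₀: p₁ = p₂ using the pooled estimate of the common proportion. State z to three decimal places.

z = 3.066

p̂₁ = 1095/1961 = 0.55839, p̂₂ = 799/1577 = 0.50666.
Pooled p̂ = (1095+799)/(1961+1577) = 1894/3538 = 0.53533.
SE = √(p̂(1−p̂)(1/n₁+1/n₂)) = √(0.53533·0.46467·0.00114406) = √(0.000284587) = 0.01687.
z = (0.55839 − 0.50666)/0.01687 = 0.05173/0.01687 = 3.066.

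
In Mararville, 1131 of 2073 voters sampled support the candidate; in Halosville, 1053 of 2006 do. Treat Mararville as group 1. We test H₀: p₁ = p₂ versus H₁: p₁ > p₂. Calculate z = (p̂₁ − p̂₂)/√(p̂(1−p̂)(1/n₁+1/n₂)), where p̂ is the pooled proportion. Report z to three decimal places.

z = 1.323

p̂₁ = 1131/2073 = 0.54559, p̂₂ = 1053/2006 = 0.52493.
Pooled p̂ = (1131+1053)/(2073+2006) = 2184/4079 = 0.53543.
SE = √(p̂(1−p̂)(1/n₁+1/n₂)) = √(0.53543·0.46457·0.000980897) = √(0.000243993) = 0.01562.
z = (0.54559 − 0.52493)/0.01562 = 0.02066/0.01562 = 1.323.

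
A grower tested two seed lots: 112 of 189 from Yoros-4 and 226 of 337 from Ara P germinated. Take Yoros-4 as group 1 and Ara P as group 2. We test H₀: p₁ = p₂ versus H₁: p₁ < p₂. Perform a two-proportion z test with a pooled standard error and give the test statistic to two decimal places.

p̂₁ = 112/189 = 0.5926, p̂₂ = 226/337 = 0.6706.
Pooled p̂ = (112+226)/(189+337) = 338/526 = 0.6426.
SE = √(0.229669 × 0.00825836) = 0.0436.
z = (0.5926 − 0.6706)/0.0436 = -0.0780/0.0436 = -1.79.

z = -1.79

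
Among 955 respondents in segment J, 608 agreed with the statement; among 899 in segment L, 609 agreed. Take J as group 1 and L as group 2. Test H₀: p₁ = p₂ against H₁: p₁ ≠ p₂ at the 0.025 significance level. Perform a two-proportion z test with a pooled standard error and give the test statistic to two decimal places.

z = -1.85

p̂₁ = 608/955 = 0.6366, p̂₂ = 609/899 = 0.6774.
Pooled p̂ = (608+609)/(955+899) = 1217/1854 = 0.6564.
SE = √(p̂(1−p̂)(1/n₁+1/n₂)) = √(0.6564·0.3436·0.00215947) = √(0.000487032) = 0.0221.
z = (0.6366 − 0.6774)/0.0221 = -0.0408/0.0221 = -1.85.
Two-sided p-value ≈ 2·Φ(−1.847) = 0.0647; since p > α = 0.025, fail to reject H₀.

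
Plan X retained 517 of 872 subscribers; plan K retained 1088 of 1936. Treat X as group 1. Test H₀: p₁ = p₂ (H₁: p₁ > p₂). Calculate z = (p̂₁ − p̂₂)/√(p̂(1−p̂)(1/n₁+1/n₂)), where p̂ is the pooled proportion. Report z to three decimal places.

z = 1.531

p̂₁ = 517/872 ≈ 0.592890, p̂₂ = 1088/1936 ≈ 0.561983.
Pooled p̂ = (517+1088)/(872+1936) = 1605/2808 = 0.571581.
SE = √(p̂(1−p̂)(1/n₁+1/n₂)) = √(0.571581·0.428419·0.00166332) = √(0.000407307) = 0.020182.
z = (0.592890 − 0.561983)/0.020182 = 0.030907/0.020182 = 1.531.
p-value = P(Z > 1.531) ≈ 0.0628.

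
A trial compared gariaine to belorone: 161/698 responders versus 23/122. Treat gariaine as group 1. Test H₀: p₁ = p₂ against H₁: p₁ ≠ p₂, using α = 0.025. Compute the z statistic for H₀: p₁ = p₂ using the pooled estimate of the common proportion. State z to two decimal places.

p̂₁ = 161/698 = 0.2307, p̂₂ = 23/122 = 0.1885.
Pooled p̂ = (161+23)/(698+122) = 184/820 = 0.2244.
SE = √(p̂(1−p̂)(1/n₁+1/n₂)) = √(0.2244·0.7756·0.00962939) = √(0.00167589) = 0.0409.
z = (0.2307 − 0.1885)/0.0409 = 0.0422/0.0409 = 1.03.
p-value = 2·P(Z > 1.029) ≈ 0.3034, so at α = 0.025 we fail to reject H₀.

z = 1.03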